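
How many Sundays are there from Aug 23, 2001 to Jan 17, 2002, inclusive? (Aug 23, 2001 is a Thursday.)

Aug 23, 2001 is a Thursday; the first Sunday on or after it is Aug 26, 2001 (3 days later).
From Aug 26, 2001 to Jan 17, 2002: 5 + 30 + 31 + 30 + 31 + 17 = 144 days (rest of Aug, Sep, Oct, Nov, Dec, Jan).
144 ÷ 7 = 20 full weeks with remainder 4, so 20 more Sundays after the first → 21.

21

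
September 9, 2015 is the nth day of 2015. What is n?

252

Days in months before September: 31 + 28 + 31 + 30 + 31 + 30 + 31 + 31 = 243.
Plus 9 days into September → day 252.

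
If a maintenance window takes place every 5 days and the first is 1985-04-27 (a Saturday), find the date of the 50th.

1985-12-28

The 50th occurrence is 49 intervals after the first: 49 × 5 = 245 days after 1985-04-27.
April has 30 days — 3 days to the end of April leaves 242.
May has 31 days (211 left).
June has 30 days (181 left).
July has 31 days (150 left).
August has 31 days (119 left).
September has 30 days (89 left).
October has 31 days (58 left).
November has 30 days (28 left).
28 days into December → 1985-12-28.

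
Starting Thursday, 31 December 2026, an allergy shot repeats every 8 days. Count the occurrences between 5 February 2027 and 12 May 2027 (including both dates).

Occurrences land 8·i days after 31 December 2026 for i = 0, 1, 2, …
5 February 2027 is 36 days after the start; 36 ÷ 8 = 4 remainder 4; since the remainder is 4, round up to i = 5. First occurrence in the window: #6 on 9 February 2027 (5×8 = 40 days in).
12 May 2027 is 132 days after the start; 132 ÷ 8 = 16 remainder 4. Last occurrence in the window: #17 on 8 May 2027.
Occurrences #6 through #17: 12 in total.

12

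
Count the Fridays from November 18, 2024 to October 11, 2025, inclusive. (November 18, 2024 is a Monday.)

47

November 18, 2024 is a Monday; the first Friday on or after it is November 22, 2024 (4 days later).
From November 22, 2024 to October 11, 2025: 39 + 284 = 323 days (rest of 2024, to October 11, 2025 in 2025).
323 ÷ 7 = 46 full weeks with remainder 1, so 46 more Fridays after the first → 47.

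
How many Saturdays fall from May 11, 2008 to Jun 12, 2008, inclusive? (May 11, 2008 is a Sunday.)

May 11, 2008 is a Sunday; the first Saturday on or after it is May 17, 2008 (6 days later).
From May 17, 2008 to Jun 12, 2008: 14 + 12 = 26 days (rest of May, Jun).
26 ÷ 7 = 3 full weeks with remainder 5, so 3 more Saturdays after the first → 4.

4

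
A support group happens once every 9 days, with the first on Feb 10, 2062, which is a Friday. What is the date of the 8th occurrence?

Apr 14, 2062

The 8th occurrence is 7 intervals after the first: 7 × 9 = 63 days after Feb 10, 2062.
Feb has 28 days — 18 days to the end of Feb leaves 45.
Mar has 31 days (14 left).
14 days into Apr → Apr 14, 2062.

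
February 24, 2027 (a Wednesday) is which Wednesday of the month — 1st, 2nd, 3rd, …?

Day 24 falls in week ⌈24/7⌉ of the month.
Days 1–7 hold the 1st Wednesday, 8–14 the 2nd, 15–21 the 3rd, 22–28 the 4th, 29–31 the 5th.
24 is in the range for the 4th.

4th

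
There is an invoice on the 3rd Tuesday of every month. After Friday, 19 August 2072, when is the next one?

August 2072 starts on a Monday; its first Tuesday is the 2nd, so the 3rd Tuesday is the 16th — 16 August 2072.
That is not after 19 August 2072, so look at September 2072.
September 2072 starts on a Thursday; its first Tuesday is the 6th, so the 3rd Tuesday is the 20th — 20 September 2072.

20 September 2072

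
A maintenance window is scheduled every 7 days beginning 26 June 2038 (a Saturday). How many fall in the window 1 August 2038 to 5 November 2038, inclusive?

13

Occurrences land 7·i days after 26 June 2038 for i = 0, 1, 2, …
1 August 2038 is 36 days after the start; 36 ÷ 7 = 5 remainder 1; since the remainder is 1, round up to i = 6. First occurrence in the window: #7 on 7 August 2038 (6×7 = 42 days in).
5 November 2038 is 132 days after the start; 132 ÷ 7 = 18 remainder 6. Last occurrence in the window: #19 on 30 October 2038.
Occurrences #7 through #19: 13 in total.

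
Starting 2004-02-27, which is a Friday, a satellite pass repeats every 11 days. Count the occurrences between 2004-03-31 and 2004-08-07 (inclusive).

12

Occurrences land 11·i days after 2004-02-27 for i = 0, 1, 2, …
2004-03-31 is 33 days after the start; 33 ÷ 11 = 3 remainder 0. First occurrence in the window: #4 on 2004-03-31 (3×11 = 33 days in).
2004-08-07 is 162 days after the start; 162 ÷ 11 = 14 remainder 8. Last occurrence in the window: #15 on 2004-07-30.
Occurrences #4 through #15: 12 in total.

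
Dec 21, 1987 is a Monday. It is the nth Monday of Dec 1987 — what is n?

Day 21 falls in week ⌈21/7⌉ of the month.
Days 1–7 hold the 1st Monday, 8–14 the 2nd, 15–21 the 3rd, 22–28 the 4th, 29–31 the 5th.
21 is in the range for the 3rd.

3rd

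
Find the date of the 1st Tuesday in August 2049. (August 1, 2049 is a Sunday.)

August 2049 begins on a Sunday, so the first Tuesday is August 3 (2 days later).

3 August 2049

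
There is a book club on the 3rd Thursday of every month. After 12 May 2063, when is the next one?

17 May 2063

May 2063 starts on a Tuesday; its first Thursday is the 3rd, so the 3rd Thursday is the 17th — 17 May 2063.
17 May 2063 is after 12 May 2063, so that is the next one.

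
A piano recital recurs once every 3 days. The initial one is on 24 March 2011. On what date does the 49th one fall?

The 49th occurrence is 48 intervals after the first: 48 × 3 = 144 days after 24 March 2011.
March has 31 days — 7 days to the end of March leaves 137.
April has 30 days (107 left).
May has 31 days (76 left).
June has 30 days (46 left).
July has 31 days (15 left).
15 days into August → 15 August 2011.

15 August 2011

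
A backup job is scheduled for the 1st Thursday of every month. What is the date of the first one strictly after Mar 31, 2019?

Apr 4, 2019

Mar 2019 starts on a Friday, so its 1st Thursday is Mar 7, 2019 (6 days in).
That is not after Mar 31, 2019, so look at Apr 2019.
Apr 2019 starts on a Monday, so its 1st Thursday is Apr 4, 2019 (3 days in).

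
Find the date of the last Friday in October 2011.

October 2011 begins on a Saturday, so the first Friday is October 7 (6 days later).
October 2011 has 31 days. Adding weeks: 7, 14, 21, 28 — the last one ≤ 31 is the 28th.

October 28, 2011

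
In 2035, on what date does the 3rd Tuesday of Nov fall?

Nov 20, 2035

The first Tuesday of Nov 2035 is Nov 6.
The 3rd Tuesday is 2 weeks later: 6 + 14 = 20.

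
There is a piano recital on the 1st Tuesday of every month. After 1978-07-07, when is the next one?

July 1978 starts on a Saturday, so its 1st Tuesday is 1978-07-04 (3 days in).
That is not after 1978-07-07, so look at August 1978.
August 1978 starts on a Tuesday, so its 1st Tuesday is 1978-08-01.

1978-08-01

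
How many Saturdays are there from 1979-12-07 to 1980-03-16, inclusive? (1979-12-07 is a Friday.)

1979-12-07 is a Friday; the first Saturday on or after it is 1979-12-08 (1 day later).
From 1979-12-08 to 1980-03-16: 23 + 31 + 29 + 16 = 99 days (rest of December, January, February, March).
99 ÷ 7 = 14 full weeks with remainder 1, so 14 more Saturdays after the first → 15.

15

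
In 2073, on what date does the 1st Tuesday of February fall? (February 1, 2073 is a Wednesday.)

February 2073 begins on a Wednesday, so the first Tuesday is February 7 (6 days later).

7 February 2073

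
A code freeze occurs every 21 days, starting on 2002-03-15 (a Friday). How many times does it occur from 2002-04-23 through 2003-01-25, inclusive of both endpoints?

Occurrences land 21·i days after 2002-03-15 for i = 0, 1, 2, …
2002-04-23 is 39 days after the start; 39 ÷ 21 = 1 remainder 18; since the remainder is 18, round up to i = 2. First occurrence in the window: #3 on 2002-04-26 (2×21 = 42 days in).
2003-01-25 is 316 days after the start; 316 ÷ 21 = 15 remainder 1. Last occurrence in the window: #16 on 2003-01-24.
Occurrences #3 through #16: 14 in total.

14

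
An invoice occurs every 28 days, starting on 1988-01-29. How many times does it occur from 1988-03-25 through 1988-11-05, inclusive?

Occurrences land 28·i days after 1988-01-29 for i = 0, 1, 2, …
1988-03-25 is 56 days after the start; 56 ÷ 28 = 2 remainder 0. First occurrence in the window: #3 on 1988-03-25 (2×28 = 56 days in).
1988-11-05 is 281 days after the start; 281 ÷ 28 = 10 remainder 1. Last occurrence in the window: #11 on 1988-11-04.
Occurrences #3 through #11: 9 in total.

9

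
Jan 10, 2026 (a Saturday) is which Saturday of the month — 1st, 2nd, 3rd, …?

Day 10 falls in week ⌈10/7⌉ of the month.
Days 1–7 hold the 1st Saturday, 8–14 the 2nd, 15–21 the 3rd, 22–28 the 4th, 29–31 the 5th.
10 is in the range for the 2nd.

2nd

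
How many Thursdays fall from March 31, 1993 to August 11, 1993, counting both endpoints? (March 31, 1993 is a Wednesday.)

19

March 31, 1993 is a Wednesday; the first Thursday on or after it is April 1, 1993 (1 day later).
From April 1, 1993 to August 11, 1993: 29 + 31 + 30 + 31 + 11 = 132 days (rest of April, May, June, July, August).
132 ÷ 7 = 18 full weeks with remainder 6, so 18 more Thursdays after the first → 19.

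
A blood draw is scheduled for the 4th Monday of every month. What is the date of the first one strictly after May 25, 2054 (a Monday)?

May 2054 starts on a Friday; its first Monday is the 4th, so the 4th Monday is the 25th — May 25, 2054.
That is not after May 25, 2054, so look at June 2054.
June 2054 starts on a Monday; its first Monday is the 1st, so the 4th Monday is the 22nd — June 22, 2054.

June 22, 2054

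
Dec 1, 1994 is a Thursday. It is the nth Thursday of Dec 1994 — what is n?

1st

Day 1 falls in week ⌈1/7⌉ of the month.
Days 1–7 hold the 1st Thursday, 8–14 the 2nd, 15–21 the 3rd, 22–28 the 4th, 29–31 the 5th.
1 is in the range for the 1st.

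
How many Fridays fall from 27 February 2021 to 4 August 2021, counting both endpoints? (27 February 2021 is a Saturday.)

27 February 2021 is a Saturday; the first Friday on or after it is 5 March 2021 (6 days later).
From 5 March 2021 to 4 August 2021: 26 + 30 + 31 + 30 + 31 + 4 = 152 days (rest of March, April, May, June, July, August).
152 ÷ 7 = 21 full weeks with remainder 5, so 21 more Fridays after the first → 22.

22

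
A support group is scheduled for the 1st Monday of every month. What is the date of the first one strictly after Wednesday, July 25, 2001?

July 2001 starts on a Sunday, so its 1st Monday is July 2, 2001 (1 day in).
That is not after July 25, 2001, so look at August 2001.
August 2001 starts on a Wednesday, so its 1st Monday is August 6, 2001 (5 days in).

August 6, 2001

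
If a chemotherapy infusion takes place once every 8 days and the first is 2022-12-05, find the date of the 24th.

2023-06-07

The 24th occurrence is 23 intervals after the first: 23 × 8 = 184 days after 2022-12-05.
December has 31 days — 26 days to the end of December leaves 158.
January has 31 days (127 left).
February has 28 days (99 left).
March has 31 days (68 left).
April has 30 days (38 left).
May has 31 days (7 left).
7 days into June → 2023-06-07.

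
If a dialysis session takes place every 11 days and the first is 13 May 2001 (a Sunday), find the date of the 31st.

The 31st occurrence is 30 intervals after the first: 30 × 11 = 330 days after 13 May 2001.
May has 31 days — 18 days to the end of May leaves 312.
June has 30 days (282 left).
July has 31 days (251 left).
August has 31 days (220 left).
September has 30 days (190 left).
October has 31 days (159 left).
November has 30 days (129 left).
December has 31 days (98 left).
January has 31 days (67 left).
February has 28 days (39 left).
March has 31 days (8 left).
8 days into April → 8 April 2002.

8 April 2002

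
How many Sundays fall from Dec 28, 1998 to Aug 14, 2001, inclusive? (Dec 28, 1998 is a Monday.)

Dec 28, 1998 is a Monday; the first Sunday on or after it is Jan 3, 1999 (6 days later).
From Jan 3, 1999 to Aug 14, 2001: 362 + 366 + 226 = 954 days (rest of 1999, 2000, to Aug 14, 2001 in 2001).
954 ÷ 7 = 136 full weeks with remainder 2, so 136 more Sundays after the first → 137.

137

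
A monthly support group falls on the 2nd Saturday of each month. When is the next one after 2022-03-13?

March 2022 starts on a Tuesday; its first Saturday is the 5th, so the 2nd Saturday is the 12th — 2022-03-12.
That is not after 2022-03-13, so look at April 2022.
April 2022 starts on a Friday; its first Saturday is the 2nd, so the 2nd Saturday is the 9th — 2022-04-09.

2022-04-09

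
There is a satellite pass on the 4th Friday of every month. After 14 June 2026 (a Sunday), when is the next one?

26 June 2026

June 2026 starts on a Monday; its first Friday is the 5th, so the 4th Friday is the 26th — 26 June 2026.
26 June 2026 is after 14 June 2026, so that is the next one.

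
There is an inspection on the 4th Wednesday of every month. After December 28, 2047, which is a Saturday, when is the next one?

January 22, 2048

December 2047 starts on a Sunday; its first Wednesday is the 4th, so the 4th Wednesday is the 25th — December 25, 2047.
That is not after December 28, 2047, so look at January 2048.
January 2048 starts on a Wednesday; its first Wednesday is the 1st, so the 4th Wednesday is the 22nd — January 22, 2048.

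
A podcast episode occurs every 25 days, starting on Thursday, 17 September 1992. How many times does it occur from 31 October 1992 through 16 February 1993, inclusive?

Occurrences land 25·i days after 17 September 1992 for i = 0, 1, 2, …
31 October 1992 is 44 days after the start; 44 ÷ 25 = 1 remainder 19; since the remainder is 19, round up to i = 2. First occurrence in the window: #3 on 6 November 1992 (2×25 = 50 days in).
16 February 1993 is 152 days after the start; 152 ÷ 25 = 6 remainder 2. Last occurrence in the window: #7 on 14 February 1993.
Occurrences #3 through #7: 5 in total.

5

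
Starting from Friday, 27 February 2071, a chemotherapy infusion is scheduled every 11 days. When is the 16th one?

The 16th occurrence is 15 intervals after the first: 15 × 11 = 165 days after 27 February 2071.
February has 28 days — 1 day to the end of February leaves 164.
March has 31 days (133 left).
April has 30 days (103 left).
May has 31 days (72 left).
June has 30 days (42 left).
July has 31 days (11 left).
11 days into August → 11 August 2071.

11 August 2071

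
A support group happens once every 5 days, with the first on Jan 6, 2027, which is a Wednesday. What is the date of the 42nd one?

Jul 30, 2027

The 42nd occurrence is 41 intervals after the first: 41 × 5 = 205 days after Jan 6, 2027.
Jan has 31 days — 25 days to the end of Jan leaves 180.
Feb has 28 days (152 left).
Mar has 31 days (121 left).
Apr has 30 days (91 left).
May has 31 days (60 left).
Jun has 30 days (30 left).
30 days into Jul → Jul 30, 2027.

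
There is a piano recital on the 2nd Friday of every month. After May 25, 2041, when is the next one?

Jun 14, 2041

May 2041 starts on a Wednesday; its first Friday is the 3rd, so the 2nd Friday is the 10th — May 10, 2041.
That is not after May 25, 2041, so look at Jun 2041.
Jun 2041 starts on a Saturday; its first Friday is the 7th, so the 2nd Friday is the 14th — Jun 14, 2041.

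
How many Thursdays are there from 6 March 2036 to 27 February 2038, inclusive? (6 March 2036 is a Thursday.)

6 March 2036 is a Thursday; the first Thursday on or after it is 6 March 2036.
From 6 March 2036 to 27 February 2038: 300 + 365 + 58 = 723 days (rest of 2036, 2037, to 27 February 2038 in 2038).
723 ÷ 7 = 103 full weeks with remainder 2, so 103 more Thursdays after the first → 104.

104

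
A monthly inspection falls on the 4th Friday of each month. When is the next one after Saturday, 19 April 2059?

25 April 2059

April 2059 starts on a Tuesday; its first Friday is the 4th, so the 4th Friday is the 25th — 25 April 2059.
25 April 2059 is after 19 April 2059, so that is the next one.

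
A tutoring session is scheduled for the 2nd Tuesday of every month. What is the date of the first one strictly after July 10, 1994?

July 12, 1994

July 1994 starts on a Friday; its first Tuesday is the 5th, so the 2nd Tuesday is the 12th — July 12, 1994.
July 12, 1994 is after July 10, 1994, so that is the next one.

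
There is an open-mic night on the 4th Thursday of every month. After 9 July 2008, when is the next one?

24 July 2008

July 2008 starts on a Tuesday; its first Thursday is the 3rd, so the 4th Thursday is the 24th — 24 July 2008.
24 July 2008 is after 9 July 2008, so that is the next one.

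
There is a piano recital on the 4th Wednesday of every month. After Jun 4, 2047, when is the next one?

Jun 26, 2047

Jun 2047 starts on a Saturday; its first Wednesday is the 5th, so the 4th Wednesday is the 26th — Jun 26, 2047.
Jun 26, 2047 is after Jun 4, 2047, so that is the next one.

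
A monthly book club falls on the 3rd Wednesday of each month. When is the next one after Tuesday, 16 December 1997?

December 1997 starts on a Monday; its first Wednesday is the 3rd, so the 3rd Wednesday is the 17th — 17 December 1997.
17 December 1997 is after 16 December 1997, so that is the next one.

17 December 1997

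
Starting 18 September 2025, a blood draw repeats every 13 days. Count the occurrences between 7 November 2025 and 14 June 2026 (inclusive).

17

Occurrences land 13·i days after 18 September 2025 for i = 0, 1, 2, …
7 November 2025 is 50 days after the start; 50 ÷ 13 = 3 remainder 11; since the remainder is 11, round up to i = 4. First occurrence in the window: #5 on 9 November 2025 (4×13 = 52 days in).
14 June 2026 is 269 days after the start; 269 ÷ 13 = 20 remainder 9. Last occurrence in the window: #21 on 5 June 2026.
Occurrences #5 through #21: 17 in total.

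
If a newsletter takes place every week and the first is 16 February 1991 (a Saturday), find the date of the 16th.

The 16th occurrence is 15 intervals after the first: 15 × 7 = 105 days after 16 February 1991.
February has 28 days — 12 days to the end of February leaves 93.
March has 31 days (62 left).
April has 30 days (32 left).
May has 31 days (1 left).
1 day into June → 1 June 1991.

1 June 1991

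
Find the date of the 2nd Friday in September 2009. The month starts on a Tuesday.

September 2009 begins on a Tuesday, so the first Friday is September 4 (3 days later).
The 2nd Friday is 1 weeks later: 4 + 7 = 11.

September 11, 2009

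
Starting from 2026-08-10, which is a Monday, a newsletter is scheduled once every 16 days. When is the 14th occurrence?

2027-03-06

The 14th occurrence is 13 intervals after the first: 13 × 16 = 208 days after 2026-08-10.
August has 31 days — 21 days to the end of August leaves 187.
September has 30 days (157 left).
October has 31 days (126 left).
November has 30 days (96 left).
December has 31 days (65 left).
January has 31 days (34 left).
February has 28 days (6 left).
6 days into March → 2027-03-06.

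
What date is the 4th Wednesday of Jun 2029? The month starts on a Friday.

Jun 27, 2029

Jun 2029 begins on a Friday, so the first Wednesday is Jun 6 (5 days later).
The 4th Wednesday is 3 weeks later: 6 + 21 = 27.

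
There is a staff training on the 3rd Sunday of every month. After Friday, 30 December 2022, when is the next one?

December 2022 starts on a Thursday; its first Sunday is the 4th, so the 3rd Sunday is the 18th — 18 December 2022.
That is not after 30 December 2022, so look at January 2023.
January 2023 starts on a Sunday; its first Sunday is the 1st, so the 3rd Sunday is the 15th — 15 January 2023.

15 January 2023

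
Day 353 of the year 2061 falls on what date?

Jan has 31 days (353 − 31 = 322 remain).
Feb has 28 days (322 − 28 = 294 remain).
Mar has 31 days (294 − 31 = 263 remain).
Apr has 30 days (263 − 30 = 233 remain).
May has 31 days (233 − 31 = 202 remain).
Jun has 30 days (202 − 30 = 172 remain).
Jul has 31 days (172 − 31 = 141 remain).
Aug has 31 days (141 − 31 = 110 remain).
Sep has 30 days (110 − 30 = 80 remain).
Oct has 31 days (80 − 31 = 49 remain).
Nov has 30 days (49 − 30 = 19 remain).
19 into Dec → Dec 19.

Dec 19, 2061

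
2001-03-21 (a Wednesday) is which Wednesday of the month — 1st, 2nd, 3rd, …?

Day 21 falls in week ⌈21/7⌉ of the month.
Days 1–7 hold the 1st Wednesday, 8–14 the 2nd, 15–21 the 3rd, 22–28 the 4th, 29–31 the 5th.
21 is in the range for the 3rd.

3rd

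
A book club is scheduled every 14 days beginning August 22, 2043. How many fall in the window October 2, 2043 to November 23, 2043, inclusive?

Occurrences land 14·i days after August 22, 2043 for i = 0, 1, 2, …
October 2, 2043 is 41 days after the start; 41 ÷ 14 = 2 remainder 13; since the remainder is 13, round up to i = 3. First occurrence in the window: #4 on October 3, 2043 (3×14 = 42 days in).
November 23, 2043 is 93 days after the start; 93 ÷ 14 = 6 remainder 9. Last occurrence in the window: #7 on November 14, 2043.
Occurrences #4 through #7: 4 in total.

4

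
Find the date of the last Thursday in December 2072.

The first Thursday of December 2072 is December 1.
December 2072 has 31 days. Adding weeks: 1, 8, 15, 22, 29 — the last one ≤ 31 is the 29th.

2072-12-29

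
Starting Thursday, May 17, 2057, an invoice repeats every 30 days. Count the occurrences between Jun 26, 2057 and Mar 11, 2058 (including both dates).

Occurrences land 30·i days after May 17, 2057 for i = 0, 1, 2, …
Jun 26, 2057 is 40 days after the start; 40 ÷ 30 = 1 remainder 10; since the remainder is 10, round up to i = 2. First occurrence in the window: #3 on Jul 16, 2057 (2×30 = 60 days in).
Mar 11, 2058 is 298 days after the start; 298 ÷ 30 = 9 remainder 28. Last occurrence in the window: #10 on Feb 11, 2058.
Occurrences #3 through #10: 8 in total.

8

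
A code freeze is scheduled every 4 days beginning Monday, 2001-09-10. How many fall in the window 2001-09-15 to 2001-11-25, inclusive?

18

Occurrences land 4·i days after 2001-09-10 for i = 0, 1, 2, …
2001-09-15 is 5 days after the start; 5 ÷ 4 = 1 remainder 1; since the remainder is 1, round up to i = 2. First occurrence in the window: #3 on 2001-09-18 (2×4 = 8 days in).
2001-11-25 is 76 days after the start; 76 ÷ 4 = 19 remainder 0. Last occurrence in the window: #20 on 2001-11-25.
Occurrences #3 through #20: 18 in total.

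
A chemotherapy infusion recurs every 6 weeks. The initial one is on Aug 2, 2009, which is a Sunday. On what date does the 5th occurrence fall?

The 5th occurrence is 4 intervals after the first: 4 × 42 = 168 days after Aug 2, 2009.
Aug has 31 days — 29 days to the end of Aug leaves 139.
Sep has 30 days (109 left).
Oct has 31 days (78 left).
Nov has 30 days (48 left).
Dec has 31 days (17 left).
17 days into Jan → Jan 17, 2010.

Jan 17, 2010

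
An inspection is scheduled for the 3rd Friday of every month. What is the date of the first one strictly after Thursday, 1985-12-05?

December 1985 starts on a Sunday; its first Friday is the 6th, so the 3rd Friday is the 20th — 1985-12-20.
1985-12-20 is after 1985-12-05, so that is the next one.

1985-12-20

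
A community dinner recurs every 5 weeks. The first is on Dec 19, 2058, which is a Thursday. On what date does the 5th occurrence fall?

May 8, 2059

The 5th occurrence is 4 intervals after the first: 4 × 35 = 140 days after Dec 19, 2058.
Dec has 31 days — 12 days to the end of Dec leaves 128.
Jan has 31 days (97 left).
Feb has 28 days (69 left).
Mar has 31 days (38 left).
Apr has 30 days (8 left).
8 days into May → May 8, 2059.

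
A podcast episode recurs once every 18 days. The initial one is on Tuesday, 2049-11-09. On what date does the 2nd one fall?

The 2nd occurrence is 1 interval after the first: 1 × 18 = 18 days after 2049-11-09.
18 days later is 2049-11-27.

2049-11-27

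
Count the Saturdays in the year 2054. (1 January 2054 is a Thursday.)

52

1 January 2054 is a Thursday; the first Saturday on or after it is 3 January 2054 (2 days later).
From 3 January 2054 to 31 December 2054: 28 + 28 + 31 + 30 + 31 + 30 + 31 + 31 + 30 + 31 + 30 + 31 = 362 days (rest of January, February, March, April, May, June, July, August, September, October, November, December).
362 ÷ 7 = 51 full weeks with remainder 5, so 51 more Saturdays after the first → 52.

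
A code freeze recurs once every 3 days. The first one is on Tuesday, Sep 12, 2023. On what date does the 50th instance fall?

Feb 6, 2024

The 50th occurrence is 49 intervals after the first: 49 × 3 = 147 days after Sep 12, 2023.
Sep has 30 days — 18 days to the end of Sep leaves 129.
Oct has 31 days (98 left).
Nov has 30 days (68 left).
Dec has 31 days (37 left).
Jan has 31 days (6 left).
6 days into Feb → Feb 6, 2024.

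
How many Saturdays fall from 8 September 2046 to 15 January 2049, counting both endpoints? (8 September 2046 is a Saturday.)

123

8 September 2046 is a Saturday; the first Saturday on or after it is 8 September 2046.
From 8 September 2046 to 15 January 2049: 114 + 365 + 366 + 15 = 860 days (rest of 2046, 2047, 2048, to 15 January 2049 in 2049).
860 ÷ 7 = 122 full weeks with remainder 6, so 122 more Saturdays after the first → 123.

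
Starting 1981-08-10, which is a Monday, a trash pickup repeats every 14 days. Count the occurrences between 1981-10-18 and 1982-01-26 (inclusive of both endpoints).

8

Occurrences land 14·i days after 1981-08-10 for i = 0, 1, 2, …
1981-10-18 is 69 days after the start; 69 ÷ 14 = 4 remainder 13; since the remainder is 13, round up to i = 5. First occurrence in the window: #6 on 1981-10-19 (5×14 = 70 days in).
1982-01-26 is 169 days after the start; 169 ÷ 14 = 12 remainder 1. Last occurrence in the window: #13 on 1982-01-25.
Occurrences #6 through #13: 8 in total.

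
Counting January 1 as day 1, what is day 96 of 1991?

6 April 1991

January has 31 days (96 − 31 = 65 remain).
February has 28 days (65 − 28 = 37 remain).
March has 31 days (37 − 31 = 6 remain).
6 into April → April 6.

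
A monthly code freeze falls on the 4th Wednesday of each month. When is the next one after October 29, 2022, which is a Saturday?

October 2022 starts on a Saturday; its first Wednesday is the 5th, so the 4th Wednesday is the 26th — October 26, 2022.
That is not after October 29, 2022, so look at November 2022.
November 2022 starts on a Tuesday; its first Wednesday is the 2nd, so the 4th Wednesday is the 23rd — November 23, 2022.

November 23, 2022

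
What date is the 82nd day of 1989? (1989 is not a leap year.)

23 March 1989

January has 31 days (82 − 31 = 51 remain).
February has 28 days (51 − 28 = 23 remain).
23 into March → March 23.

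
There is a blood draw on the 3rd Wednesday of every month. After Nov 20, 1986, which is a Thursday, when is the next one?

Dec 17, 1986

Nov 1986 starts on a Saturday; its first Wednesday is the 5th, so the 3rd Wednesday is the 19th — Nov 19, 1986.
That is not after Nov 20, 1986, so look at Dec 1986.
Dec 1986 starts on a Monday; its first Wednesday is the 3rd, so the 3rd Wednesday is the 17th — Dec 17, 1986.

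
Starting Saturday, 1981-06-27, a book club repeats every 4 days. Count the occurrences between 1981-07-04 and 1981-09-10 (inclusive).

Occurrences land 4·i days after 1981-06-27 for i = 0, 1, 2, …
1981-07-04 is 7 days after the start; 7 ÷ 4 = 1 remainder 3; since the remainder is 3, round up to i = 2. First occurrence in the window: #3 on 1981-07-05 (2×4 = 8 days in).
1981-09-10 is 75 days after the start; 75 ÷ 4 = 18 remainder 3. Last occurrence in the window: #19 on 1981-09-07.
Occurrences #3 through #19: 17 in total.

17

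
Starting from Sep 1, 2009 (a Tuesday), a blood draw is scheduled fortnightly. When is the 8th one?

Dec 8, 2009

The 8th occurrence is 7 intervals after the first: 7 × 14 = 98 days after Sep 1, 2009.
Sep has 30 days — 29 days to the end of Sep leaves 69.
Oct has 31 days (38 left).
Nov has 30 days (8 left).
8 days into Dec → Dec 8, 2009.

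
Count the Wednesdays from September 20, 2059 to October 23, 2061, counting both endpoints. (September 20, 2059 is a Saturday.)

109

September 20, 2059 is a Saturday; the first Wednesday on or after it is September 24, 2059 (4 days later).
From September 24, 2059 to October 23, 2061: 98 + 366 + 296 = 760 days (rest of 2059, 2060, to October 23, 2061 in 2061).
760 ÷ 7 = 108 full weeks with remainder 4, so 108 more Wednesdays after the first → 109.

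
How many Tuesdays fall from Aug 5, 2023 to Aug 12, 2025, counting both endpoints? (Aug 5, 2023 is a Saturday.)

106

Aug 5, 2023 is a Saturday; the first Tuesday on or after it is Aug 8, 2023 (3 days later).
From Aug 8, 2023 to Aug 12, 2025: 145 + 366 + 224 = 735 days (rest of 2023, 2024, to Aug 12, 2025 in 2025).
735 ÷ 7 = 105 full weeks with remainder 0, so 105 more Tuesdays after the first → 106.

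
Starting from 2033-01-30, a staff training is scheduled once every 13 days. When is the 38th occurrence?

The 38th occurrence is 37 intervals after the first: 37 × 13 = 481 days after 2033-01-30.
January has 31 days — 1 day to the end of January leaves 480.
From end of January to end of 2033 is 334 days (146 left).
January has 31 days (115 left).
February has 28 days (87 left).
March has 31 days (56 left).
April has 30 days (26 left).
26 days into May → 2034-05-26.

2034-05-26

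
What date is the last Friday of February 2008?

29 February 2008

The first Friday of February 2008 is February 1.
February 2008 has 29 days. Adding weeks: 1, 8, 15, 22, 29 — the last one ≤ 29 is the 29th.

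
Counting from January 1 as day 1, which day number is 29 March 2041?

88

Days in months before March: 31 + 28 = 59.
Plus 29 days into March → day 88.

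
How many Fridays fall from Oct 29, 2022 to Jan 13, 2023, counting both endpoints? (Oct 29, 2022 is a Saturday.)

11

Oct 29, 2022 is a Saturday; the first Friday on or after it is Nov 4, 2022 (6 days later).
From Nov 4, 2022 to Jan 13, 2023: 26 + 31 + 13 = 70 days (rest of Nov, Dec, Jan).
70 ÷ 7 = 10 full weeks with remainder 0, so 10 more Fridays after the first → 11.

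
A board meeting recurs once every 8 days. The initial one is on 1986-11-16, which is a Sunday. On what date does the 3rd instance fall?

1986-12-02

The 3rd occurrence is 2 intervals after the first: 2 × 8 = 16 days after 1986-11-16.
November has 30 days — 14 days to the end of November leaves 2.
2 days into December → 1986-12-02.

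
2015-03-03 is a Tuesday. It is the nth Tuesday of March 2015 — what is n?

1st

Day 3 falls in week ⌈3/7⌉ of the month.
Days 1–7 hold the 1st Tuesday, 8–14 the 2nd, 15–21 the 3rd, 22–28 the 4th, 29–31 the 5th.
3 is in the range for the 1st.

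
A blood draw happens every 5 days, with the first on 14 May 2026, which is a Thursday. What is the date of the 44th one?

15 December 2026

The 44th occurrence is 43 intervals after the first: 43 × 5 = 215 days after 14 May 2026.
May has 31 days — 17 days to the end of May leaves 198.
June has 30 days (168 left).
July has 31 days (137 left).
August has 31 days (106 left).
September has 30 days (76 left).
October has 31 days (45 left).
November has 30 days (15 left).
15 days into December → 15 December 2026.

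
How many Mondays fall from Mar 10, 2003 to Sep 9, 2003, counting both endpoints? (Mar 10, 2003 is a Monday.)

Mar 10, 2003 is a Monday; the first Monday on or after it is Mar 10, 2003.
From Mar 10, 2003 to Sep 9, 2003: 21 + 30 + 31 + 30 + 31 + 31 + 9 = 183 days (rest of Mar, Apr, May, Jun, Jul, Aug, Sep).
183 ÷ 7 = 26 full weeks with remainder 1, so 26 more Mondays after the first → 27.

27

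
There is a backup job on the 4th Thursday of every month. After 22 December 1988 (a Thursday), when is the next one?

26 January 1989

December 1988 starts on a Thursday; its first Thursday is the 1st, so the 4th Thursday is the 22nd — 22 December 1988.
That is not after 22 December 1988, so look at January 1989.
January 1989 starts on a Sunday; its first Thursday is the 5th, so the 4th Thursday is the 26th — 26 January 1989.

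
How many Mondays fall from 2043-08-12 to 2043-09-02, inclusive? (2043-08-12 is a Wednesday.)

3

2043-08-12 is a Wednesday; the first Monday on or after it is 2043-08-17 (5 days later).
From 2043-08-17 to 2043-09-02: 14 + 2 = 16 days (rest of August, September).
16 ÷ 7 = 2 full weeks with remainder 2, so 2 more Mondays after the first → 3.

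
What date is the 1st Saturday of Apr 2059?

Apr 2059 begins on a Tuesday, so the first Saturday is Apr 5 (4 days later).

Apr 5, 2059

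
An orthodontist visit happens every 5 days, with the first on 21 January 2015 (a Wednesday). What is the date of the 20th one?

The 20th occurrence is 19 intervals after the first: 19 × 5 = 95 days after 21 January 2015.
January has 31 days — 10 days to the end of January leaves 85.
February has 28 days (57 left).
March has 31 days (26 left).
26 days into April → 26 April 2015.

26 April 2015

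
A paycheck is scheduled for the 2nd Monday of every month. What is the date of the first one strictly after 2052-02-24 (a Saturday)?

2052-03-11

February 2052 starts on a Thursday; its first Monday is the 5th, so the 2nd Monday is the 12th — 2052-02-12.
That is not after 2052-02-24, so look at March 2052.
March 2052 starts on a Friday; its first Monday is the 4th, so the 2nd Monday is the 11th — 2052-03-11.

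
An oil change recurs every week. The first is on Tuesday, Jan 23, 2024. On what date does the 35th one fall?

The 35th occurrence is 34 intervals after the first: 34 × 7 = 238 days after Jan 23, 2024.
Jan has 31 days — 8 days to the end of Jan leaves 230.
Feb has 29 days (201 left).
Mar has 31 days (170 left).
Apr has 30 days (140 left).
May has 31 days (109 left).
Jun has 30 days (79 left).
Jul has 31 days (48 left).
Aug has 31 days (17 left).
17 days into Sep → Sep 17, 2024.

Sep 17, 2024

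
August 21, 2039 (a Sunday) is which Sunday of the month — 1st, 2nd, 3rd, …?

3rd

Day 21 falls in week ⌈21/7⌉ of the month.
Days 1–7 hold the 1st Sunday, 8–14 the 2nd, 15–21 the 3rd, 22–28 the 4th, 29–31 the 5th.
21 is in the range for the 3rd.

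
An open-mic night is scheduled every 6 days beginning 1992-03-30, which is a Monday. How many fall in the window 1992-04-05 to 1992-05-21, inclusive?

Occurrences land 6·i days after 1992-03-30 for i = 0, 1, 2, …
1992-04-05 is 6 days after the start; 6 ÷ 6 = 1 remainder 0. First occurrence in the window: #2 on 1992-04-05 (1×6 = 6 days in).
1992-05-21 is 52 days after the start; 52 ÷ 6 = 8 remainder 4. Last occurrence in the window: #9 on 1992-05-17.
Occurrences #2 through #9: 8 in total.

8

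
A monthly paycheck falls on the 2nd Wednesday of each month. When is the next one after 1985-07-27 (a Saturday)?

1985-08-14

July 1985 starts on a Monday; its first Wednesday is the 3rd, so the 2nd Wednesday is the 10th — 1985-07-10.
That is not after 1985-07-27, so look at August 1985.
August 1985 starts on a Thursday; its first Wednesday is the 7th, so the 2nd Wednesday is the 14th — 1985-08-14.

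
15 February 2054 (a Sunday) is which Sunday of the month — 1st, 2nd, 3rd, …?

3rd

Day 15 falls in week ⌈15/7⌉ of the month.
Days 1–7 hold the 1st Sunday, 8–14 the 2nd, 15–21 the 3rd, 22–28 the 4th, 29–31 the 5th.
15 is in the range for the 3rd.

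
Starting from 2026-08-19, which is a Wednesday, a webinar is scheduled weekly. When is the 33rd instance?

The 33rd occurrence is 32 intervals after the first: 32 × 7 = 224 days after 2026-08-19.
August has 31 days — 12 days to the end of August leaves 212.
September has 30 days (182 left).
October has 31 days (151 left).
November has 30 days (121 left).
December has 31 days (90 left).
January has 31 days (59 left).
February has 28 days (31 left).
31 days into March → 2027-03-31.

2027-03-31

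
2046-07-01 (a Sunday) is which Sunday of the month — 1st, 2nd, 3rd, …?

1st

Day 1 falls in week ⌈1/7⌉ of the month.
Days 1–7 hold the 1st Sunday, 8–14 the 2nd, 15–21 the 3rd, 22–28 the 4th, 29–31 the 5th.
1 is in the range for the 1st.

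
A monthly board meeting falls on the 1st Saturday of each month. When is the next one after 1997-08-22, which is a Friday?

August 1997 starts on a Friday, so its 1st Saturday is 1997-08-02 (1 day in).
That is not after 1997-08-22, so look at September 1997.
September 1997 starts on a Monday, so its 1st Saturday is 1997-09-06 (5 days in).

1997-09-06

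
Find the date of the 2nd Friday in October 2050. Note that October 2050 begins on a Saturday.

October 14, 2050

October 2050 begins on a Saturday, so the first Friday is October 7 (6 days later).
The 2nd Friday is 1 weeks later: 7 + 7 = 14.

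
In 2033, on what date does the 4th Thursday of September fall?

September 22, 2033

The first Thursday of September 2033 is September 1.
The 4th Thursday is 3 weeks later: 1 + 21 = 22.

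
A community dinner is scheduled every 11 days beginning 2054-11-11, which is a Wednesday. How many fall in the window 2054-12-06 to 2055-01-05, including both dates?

3

Occurrences land 11·i days after 2054-11-11 for i = 0, 1, 2, …
2054-12-06 is 25 days after the start; 25 ÷ 11 = 2 remainder 3; since the remainder is 3, round up to i = 3. First occurrence in the window: #4 on 2054-12-14 (3×11 = 33 days in).
2055-01-05 is 55 days after the start; 55 ÷ 11 = 5 remainder 0. Last occurrence in the window: #6 on 2055-01-05.
Occurrences #4 through #6: 3 in total.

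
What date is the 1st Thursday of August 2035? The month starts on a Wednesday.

August 2035 begins on a Wednesday, so the first Thursday is August 2 (1 day later).

August 2, 2035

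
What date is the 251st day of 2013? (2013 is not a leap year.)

January has 31 days (251 − 31 = 220 remain).
February has 28 days (220 − 28 = 192 remain).
March has 31 days (192 − 31 = 161 remain).
April has 30 days (161 − 30 = 131 remain).
May has 31 days (131 − 31 = 100 remain).
June has 30 days (100 − 30 = 70 remain).
July has 31 days (70 − 31 = 39 remain).
August has 31 days (39 − 31 = 8 remain).
8 into September → September 8.

September 8, 2013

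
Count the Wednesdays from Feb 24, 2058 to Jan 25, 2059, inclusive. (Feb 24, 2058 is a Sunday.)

48

Feb 24, 2058 is a Sunday; the first Wednesday on or after it is Feb 27, 2058 (3 days later).
From Feb 27, 2058 to Jan 25, 2059: 307 + 25 = 332 days (rest of 2058, to Jan 25, 2059 in 2059).
332 ÷ 7 = 47 full weeks with remainder 3, so 47 more Wednesdays after the first → 48.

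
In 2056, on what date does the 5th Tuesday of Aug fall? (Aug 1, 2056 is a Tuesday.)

Aug 29, 2056

Aug 2056 begins on a Tuesday, so the first Tuesday is Aug 1.
The 5th Tuesday is 4 weeks later: 1 + 28 = 29.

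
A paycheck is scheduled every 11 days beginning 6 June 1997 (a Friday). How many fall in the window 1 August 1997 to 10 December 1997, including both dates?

Occurrences land 11·i days after 6 June 1997 for i = 0, 1, 2, …
1 August 1997 is 56 days after the start; 56 ÷ 11 = 5 remainder 1; since the remainder is 1, round up to i = 6. First occurrence in the window: #7 on 11 August 1997 (6×11 = 66 days in).
10 December 1997 is 187 days after the start; 187 ÷ 11 = 17 remainder 0. Last occurrence in the window: #18 on 10 December 1997.
Occurrences #7 through #18: 12 in total.

12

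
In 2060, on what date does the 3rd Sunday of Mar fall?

Mar 2060 begins on a Monday, so the first Sunday is Mar 7 (6 days later).
The 3rd Sunday is 2 weeks later: 7 + 14 = 21.

Mar 21, 2060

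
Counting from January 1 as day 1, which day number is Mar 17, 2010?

Days in months before Mar: 31 + 28 = 59.
Plus 17 days into Mar → day 76.

76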